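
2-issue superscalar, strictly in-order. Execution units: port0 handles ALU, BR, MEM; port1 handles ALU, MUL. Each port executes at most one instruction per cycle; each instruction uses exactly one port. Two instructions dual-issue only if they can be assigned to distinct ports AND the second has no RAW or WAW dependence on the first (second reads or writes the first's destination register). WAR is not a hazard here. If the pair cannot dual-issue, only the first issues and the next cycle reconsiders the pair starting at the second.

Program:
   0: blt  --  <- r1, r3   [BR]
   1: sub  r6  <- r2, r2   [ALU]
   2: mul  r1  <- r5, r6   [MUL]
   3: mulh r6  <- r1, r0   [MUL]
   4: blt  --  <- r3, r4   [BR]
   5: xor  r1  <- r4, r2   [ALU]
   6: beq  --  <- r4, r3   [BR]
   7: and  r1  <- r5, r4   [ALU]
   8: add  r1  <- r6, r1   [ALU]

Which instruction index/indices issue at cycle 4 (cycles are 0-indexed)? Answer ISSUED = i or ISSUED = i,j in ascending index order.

ISSUED = 7

#0 head=0: blt sub i0/i1 2-wide
#1 head=2: mul i2 no-port MUL/MUL
#2 head=3: mulh blt i3/i4 2-wide
#3 head=5: xor beq i5/i6 2-wide
#4 head=7: and i7 RAW+WAW r1
#5 head=8: add i8 tail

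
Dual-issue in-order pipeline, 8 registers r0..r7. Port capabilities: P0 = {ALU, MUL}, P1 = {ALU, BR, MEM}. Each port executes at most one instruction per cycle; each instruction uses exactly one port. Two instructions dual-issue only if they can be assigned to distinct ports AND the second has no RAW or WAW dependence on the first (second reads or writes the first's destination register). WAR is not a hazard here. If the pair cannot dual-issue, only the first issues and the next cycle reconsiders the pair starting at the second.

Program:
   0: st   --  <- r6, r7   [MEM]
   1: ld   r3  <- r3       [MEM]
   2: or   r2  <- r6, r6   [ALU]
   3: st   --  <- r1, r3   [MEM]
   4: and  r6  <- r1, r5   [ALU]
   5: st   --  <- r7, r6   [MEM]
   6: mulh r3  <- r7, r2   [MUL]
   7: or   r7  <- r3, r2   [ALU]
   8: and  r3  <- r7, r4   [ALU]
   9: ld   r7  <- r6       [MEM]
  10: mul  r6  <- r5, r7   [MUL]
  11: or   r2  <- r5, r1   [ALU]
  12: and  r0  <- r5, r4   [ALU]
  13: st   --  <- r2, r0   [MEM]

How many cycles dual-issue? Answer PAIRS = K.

[0] i0  st  -- no-port MEM/MEM
[1] i1/i2  ld or  -- 2-wide
[2] i3/i4  st and  -- 2-wide
[3] i5/i6  st mulh  -- 2-wide
[4] i7  or  -- RAW r7
[5] i8/i9  and ld  -- 2-wide
[6] i10/i11  mul or  -- 2-wide
[7] i12  and  -- RAW r0
[8] i13  st  -- tail

PAIRS = 5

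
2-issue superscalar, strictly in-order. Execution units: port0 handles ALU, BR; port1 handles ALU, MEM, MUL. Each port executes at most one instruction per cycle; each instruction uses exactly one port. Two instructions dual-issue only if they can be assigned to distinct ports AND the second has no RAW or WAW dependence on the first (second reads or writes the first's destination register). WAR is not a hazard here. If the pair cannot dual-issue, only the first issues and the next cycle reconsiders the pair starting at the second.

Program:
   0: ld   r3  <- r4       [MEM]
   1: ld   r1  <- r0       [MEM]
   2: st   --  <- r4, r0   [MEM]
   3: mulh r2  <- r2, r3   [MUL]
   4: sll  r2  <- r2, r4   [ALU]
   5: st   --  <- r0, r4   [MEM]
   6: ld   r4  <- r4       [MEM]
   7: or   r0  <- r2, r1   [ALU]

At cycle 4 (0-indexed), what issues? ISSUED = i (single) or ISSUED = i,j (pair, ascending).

ISSUED = 4,5

0. ld @i0  | no-port MEM/MEM
1. ld @i1  | no-port MEM/MEM
2. st @i2  | no-port MEM/MUL
3. mulh @i3  | RAW+WAW r2
4. sll+st @i4&i5  | pair
5. ld+or @i6&i7  | pair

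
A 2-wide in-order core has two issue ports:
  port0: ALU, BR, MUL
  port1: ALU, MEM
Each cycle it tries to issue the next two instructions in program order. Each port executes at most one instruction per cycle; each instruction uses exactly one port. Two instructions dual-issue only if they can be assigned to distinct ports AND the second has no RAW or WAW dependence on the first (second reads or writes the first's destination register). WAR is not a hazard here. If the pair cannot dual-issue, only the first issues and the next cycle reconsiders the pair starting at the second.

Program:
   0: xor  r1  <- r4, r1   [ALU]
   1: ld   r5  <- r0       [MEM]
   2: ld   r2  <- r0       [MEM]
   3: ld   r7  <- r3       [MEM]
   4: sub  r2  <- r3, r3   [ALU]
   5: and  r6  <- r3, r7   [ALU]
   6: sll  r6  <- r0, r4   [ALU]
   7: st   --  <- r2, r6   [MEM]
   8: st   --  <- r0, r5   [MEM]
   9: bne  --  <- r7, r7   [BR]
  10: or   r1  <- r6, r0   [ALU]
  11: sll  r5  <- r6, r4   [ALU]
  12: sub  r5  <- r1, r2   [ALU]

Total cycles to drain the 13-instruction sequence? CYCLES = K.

c0: i0,i1 xor/ld  2-wide
c1: i2 ld  no-port MEM/MEM
c2: i3,i4 ld/sub  2-wide
c3: i5 and  WAW r6
c4: i6 sll  RAW r6
c5: i7 st  no-port MEM/MEM
c6: i8,i9 st/bne  2-wide
c7: i10,i11 or/sll  2-wide
c8: i12 sub  tail

CYCLES = 9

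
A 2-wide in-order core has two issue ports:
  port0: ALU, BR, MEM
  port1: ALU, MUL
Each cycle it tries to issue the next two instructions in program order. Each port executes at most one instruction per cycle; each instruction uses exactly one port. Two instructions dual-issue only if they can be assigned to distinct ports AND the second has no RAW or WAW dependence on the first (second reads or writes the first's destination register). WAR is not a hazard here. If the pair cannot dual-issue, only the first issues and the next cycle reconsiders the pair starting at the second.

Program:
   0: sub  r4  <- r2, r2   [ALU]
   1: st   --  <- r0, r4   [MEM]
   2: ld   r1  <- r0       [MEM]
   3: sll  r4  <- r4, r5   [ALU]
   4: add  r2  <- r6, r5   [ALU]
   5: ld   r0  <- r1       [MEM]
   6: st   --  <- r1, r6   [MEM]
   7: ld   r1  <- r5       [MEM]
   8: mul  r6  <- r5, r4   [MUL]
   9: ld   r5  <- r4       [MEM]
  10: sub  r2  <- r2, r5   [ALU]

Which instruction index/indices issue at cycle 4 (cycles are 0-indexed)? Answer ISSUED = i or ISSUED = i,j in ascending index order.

[0] i0  sub.ALU  -- RAW r4
[1] i1  st.MEM  -- no-port MEM/MEM
[2] i2+i3  ld.MEM+sll.ALU  -- dual
[3] i4+i5  add.ALU+ld.MEM  -- dual
[4] i6  st.MEM  -- no-port MEM/MEM
[5] i7+i8  ld.MEM+mul.MUL  -- dual
[6] i9  ld.MEM  -- RAW r5
[7] i10  sub.ALU  -- tail

ISSUED = 6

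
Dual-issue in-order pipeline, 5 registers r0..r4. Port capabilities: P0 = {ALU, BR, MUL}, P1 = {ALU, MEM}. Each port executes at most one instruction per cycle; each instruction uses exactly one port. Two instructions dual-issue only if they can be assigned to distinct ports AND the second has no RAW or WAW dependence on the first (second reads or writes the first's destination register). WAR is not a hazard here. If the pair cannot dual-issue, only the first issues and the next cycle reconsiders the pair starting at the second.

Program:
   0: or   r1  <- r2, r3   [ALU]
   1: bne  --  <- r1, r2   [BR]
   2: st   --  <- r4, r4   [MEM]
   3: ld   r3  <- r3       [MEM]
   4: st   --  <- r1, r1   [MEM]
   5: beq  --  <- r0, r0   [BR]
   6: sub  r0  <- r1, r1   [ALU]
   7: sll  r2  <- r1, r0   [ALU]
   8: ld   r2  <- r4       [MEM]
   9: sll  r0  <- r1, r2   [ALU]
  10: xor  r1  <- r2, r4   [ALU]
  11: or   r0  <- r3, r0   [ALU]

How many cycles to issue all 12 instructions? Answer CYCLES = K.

t=0 i0:or.ALU ; RAW r1
t=1 i1/i2:bne.BR/st.MEM ; dual
t=2 i3:ld.MEM ; no-port MEM/MEM
t=3 i4/i5:st.MEM/beq.BR ; dual
t=4 i6:sub.ALU ; RAW r0
t=5 i7:sll.ALU ; WAW r2
t=6 i8:ld.MEM ; RAW r2
t=7 i9/i10:sll.ALU/xor.ALU ; dual
t=8 i11:or.ALU ; tail

CYCLES = 9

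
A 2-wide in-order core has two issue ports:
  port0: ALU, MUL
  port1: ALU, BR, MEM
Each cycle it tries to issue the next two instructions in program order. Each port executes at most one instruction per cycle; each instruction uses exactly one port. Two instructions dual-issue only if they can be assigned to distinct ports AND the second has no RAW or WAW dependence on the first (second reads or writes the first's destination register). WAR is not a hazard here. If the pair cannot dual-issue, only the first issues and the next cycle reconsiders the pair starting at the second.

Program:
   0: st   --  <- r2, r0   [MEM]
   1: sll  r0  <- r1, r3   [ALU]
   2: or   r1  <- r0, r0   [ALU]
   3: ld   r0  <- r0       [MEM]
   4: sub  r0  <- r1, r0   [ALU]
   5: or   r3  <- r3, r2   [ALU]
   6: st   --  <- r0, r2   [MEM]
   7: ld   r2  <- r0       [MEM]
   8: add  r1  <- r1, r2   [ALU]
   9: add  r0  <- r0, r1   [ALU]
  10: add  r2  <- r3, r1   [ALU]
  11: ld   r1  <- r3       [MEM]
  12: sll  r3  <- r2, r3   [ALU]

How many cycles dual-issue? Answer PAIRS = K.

  cy0 -> i0&i1 (st.MEM/sll.ALU) 2-wide
  cy1 -> i2&i3 (or.ALU/ld.MEM) 2-wide
  cy2 -> i4&i5 (sub.ALU/or.ALU) 2-wide
  cy3 -> i6 (st.MEM) no-port MEM/MEM
  cy4 -> i7 (ld.MEM) RAW r2
  cy5 -> i8 (add.ALU) RAW r1
  cy6 -> i9&i10 (add.ALU/add.ALU) 2-wide
  cy7 -> i11&i12 (ld.MEM/sll.ALU) 2-wide

PAIRS = 5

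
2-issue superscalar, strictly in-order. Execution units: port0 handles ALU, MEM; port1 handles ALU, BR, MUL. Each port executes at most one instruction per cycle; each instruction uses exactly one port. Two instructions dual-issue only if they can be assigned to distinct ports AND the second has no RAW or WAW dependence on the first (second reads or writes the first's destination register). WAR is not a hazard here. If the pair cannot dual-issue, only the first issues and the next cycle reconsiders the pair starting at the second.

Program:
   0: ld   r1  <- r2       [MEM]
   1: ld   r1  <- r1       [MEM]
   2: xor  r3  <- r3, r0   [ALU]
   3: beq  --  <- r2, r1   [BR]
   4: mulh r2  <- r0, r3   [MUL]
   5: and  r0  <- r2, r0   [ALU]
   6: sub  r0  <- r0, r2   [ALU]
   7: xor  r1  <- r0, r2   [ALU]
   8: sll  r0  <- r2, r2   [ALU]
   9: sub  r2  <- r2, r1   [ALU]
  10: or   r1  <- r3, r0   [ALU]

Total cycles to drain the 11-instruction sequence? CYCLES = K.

CYCLES = 8

[0] i0  ld.MEM  -- no-port MEM/MEM
[1] i1,i2  ld.MEM/xor.ALU  -- 2-wide
[2] i3  beq.BR  -- no-port BR/MUL
[3] i4  mulh.MUL  -- RAW r2
[4] i5  and.ALU  -- RAW+WAW r0
[5] i6  sub.ALU  -- RAW r0
[6] i7,i8  xor.ALU/sll.ALU  -- 2-wide
[7] i9,i10  sub.ALU/or.ALU  -- 2-wide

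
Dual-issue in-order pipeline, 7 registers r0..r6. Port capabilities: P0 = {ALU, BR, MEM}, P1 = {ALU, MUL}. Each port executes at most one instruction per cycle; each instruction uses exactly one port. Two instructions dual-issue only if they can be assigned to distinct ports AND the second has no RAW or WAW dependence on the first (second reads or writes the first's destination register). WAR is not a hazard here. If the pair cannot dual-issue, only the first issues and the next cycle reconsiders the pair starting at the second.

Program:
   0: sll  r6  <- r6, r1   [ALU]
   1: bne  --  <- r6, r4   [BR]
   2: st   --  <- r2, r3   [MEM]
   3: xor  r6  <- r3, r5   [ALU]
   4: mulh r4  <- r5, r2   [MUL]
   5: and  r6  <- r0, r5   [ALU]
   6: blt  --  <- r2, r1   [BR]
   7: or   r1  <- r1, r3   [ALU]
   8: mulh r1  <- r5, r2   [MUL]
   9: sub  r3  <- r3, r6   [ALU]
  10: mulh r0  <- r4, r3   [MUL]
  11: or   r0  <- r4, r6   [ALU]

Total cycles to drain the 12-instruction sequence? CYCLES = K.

CYCLES = 8

c0: i0 sll  RAW r6
c1: i1 bne  no-port BR/MEM
c2: i2&i3 st/xor  2-wide
c3: i4&i5 mulh/and  2-wide
c4: i6&i7 blt/or  2-wide
c5: i8&i9 mulh/sub  2-wide
c6: i10 mulh  WAW r0
c7: i11 or  tail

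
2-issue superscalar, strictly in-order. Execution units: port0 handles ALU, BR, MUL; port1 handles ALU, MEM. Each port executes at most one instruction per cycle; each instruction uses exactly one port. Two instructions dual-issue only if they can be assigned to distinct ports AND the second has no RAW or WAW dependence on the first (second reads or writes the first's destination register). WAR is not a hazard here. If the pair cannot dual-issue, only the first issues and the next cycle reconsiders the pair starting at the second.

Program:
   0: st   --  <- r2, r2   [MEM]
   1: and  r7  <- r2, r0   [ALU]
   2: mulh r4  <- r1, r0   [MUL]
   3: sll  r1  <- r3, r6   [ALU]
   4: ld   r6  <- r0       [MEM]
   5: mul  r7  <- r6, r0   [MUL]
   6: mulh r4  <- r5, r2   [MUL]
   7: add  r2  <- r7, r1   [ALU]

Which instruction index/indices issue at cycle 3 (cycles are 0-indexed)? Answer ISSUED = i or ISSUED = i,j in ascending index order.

  cy0 -> i0&i1 (st.MEM;and.ALU) dual
  cy1 -> i2&i3 (mulh.MUL;sll.ALU) dual
  cy2 -> i4 (ld.MEM) RAW r6
  cy3 -> i5 (mul.MUL) no-port MUL/MUL
  cy4 -> i6&i7 (mulh.MUL;add.ALU) dual

ISSUED = 5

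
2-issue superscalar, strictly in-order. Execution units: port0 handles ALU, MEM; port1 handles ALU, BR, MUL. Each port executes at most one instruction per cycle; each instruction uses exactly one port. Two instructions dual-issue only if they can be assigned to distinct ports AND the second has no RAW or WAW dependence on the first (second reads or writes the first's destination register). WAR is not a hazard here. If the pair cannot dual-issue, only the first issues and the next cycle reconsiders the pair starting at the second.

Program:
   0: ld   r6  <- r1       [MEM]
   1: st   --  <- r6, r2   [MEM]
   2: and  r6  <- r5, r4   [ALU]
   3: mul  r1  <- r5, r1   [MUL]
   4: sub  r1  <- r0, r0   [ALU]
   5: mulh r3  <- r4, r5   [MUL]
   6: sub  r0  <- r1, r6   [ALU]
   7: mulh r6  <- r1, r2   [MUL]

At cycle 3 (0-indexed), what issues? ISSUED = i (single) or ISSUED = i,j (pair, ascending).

ISSUED = 4,5

[0] i0  ld.MEM  -- no-port MEM/MEM
[1] i1,i2  st.MEM;and.ALU  -- pair
[2] i3  mul.MUL  -- WAW r1
[3] i4,i5  sub.ALU;mulh.MUL  -- pair
[4] i6,i7  sub.ALU;mulh.MUL  -- pair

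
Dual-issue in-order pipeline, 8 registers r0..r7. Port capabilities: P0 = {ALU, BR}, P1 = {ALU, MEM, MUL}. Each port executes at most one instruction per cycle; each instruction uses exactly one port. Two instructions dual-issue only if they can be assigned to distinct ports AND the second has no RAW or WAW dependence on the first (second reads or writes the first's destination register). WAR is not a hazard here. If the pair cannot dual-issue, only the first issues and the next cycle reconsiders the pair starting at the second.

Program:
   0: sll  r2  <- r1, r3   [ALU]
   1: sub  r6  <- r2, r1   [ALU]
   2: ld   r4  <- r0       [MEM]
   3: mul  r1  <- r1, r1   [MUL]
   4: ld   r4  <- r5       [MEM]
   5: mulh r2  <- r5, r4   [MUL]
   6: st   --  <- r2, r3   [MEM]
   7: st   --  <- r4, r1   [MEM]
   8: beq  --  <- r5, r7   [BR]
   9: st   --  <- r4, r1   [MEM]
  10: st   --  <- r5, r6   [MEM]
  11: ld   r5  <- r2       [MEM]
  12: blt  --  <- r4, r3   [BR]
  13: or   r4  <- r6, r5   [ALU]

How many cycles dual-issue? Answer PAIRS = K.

PAIRS = 3

#0 head=0: sll i0 RAW r2
#1 head=1: sub+ld i1/i2 dual
#2 head=3: mul i3 no-port MUL/MEM
#3 head=4: ld i4 no-port MEM/MUL
#4 head=5: mulh i5 no-port MUL/MEM
#5 head=6: st i6 no-port MEM/MEM
#6 head=7: st+beq i7/i8 dual
#7 head=9: st i9 no-port MEM/MEM
#8 head=10: st i10 no-port MEM/MEM
#9 head=11: ld+blt i11/i12 dual
#10 head=13: or i13 tail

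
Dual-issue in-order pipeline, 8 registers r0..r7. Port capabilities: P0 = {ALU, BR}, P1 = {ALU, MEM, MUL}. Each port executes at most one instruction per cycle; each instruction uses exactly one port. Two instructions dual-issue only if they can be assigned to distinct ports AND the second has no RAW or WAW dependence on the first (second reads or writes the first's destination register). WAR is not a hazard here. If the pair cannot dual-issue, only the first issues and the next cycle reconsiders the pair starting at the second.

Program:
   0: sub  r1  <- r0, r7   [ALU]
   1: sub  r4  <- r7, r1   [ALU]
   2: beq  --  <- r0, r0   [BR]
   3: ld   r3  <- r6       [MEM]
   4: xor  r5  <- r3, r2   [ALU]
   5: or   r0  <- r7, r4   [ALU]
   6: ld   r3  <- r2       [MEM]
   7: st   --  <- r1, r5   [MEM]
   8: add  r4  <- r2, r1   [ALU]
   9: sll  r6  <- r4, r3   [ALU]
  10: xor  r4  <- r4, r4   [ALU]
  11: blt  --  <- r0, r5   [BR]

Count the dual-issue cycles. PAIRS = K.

PAIRS = 4

[0] i0  sub  -- RAW r1
[1] i1,i2  sub;beq  -- dual
[2] i3  ld  -- RAW r3
[3] i4,i5  xor;or  -- dual
[4] i6  ld  -- no-port MEM/MEM
[5] i7,i8  st;add  -- dual
[6] i9,i10  sll;xor  -- dual
[7] i11  blt  -- tail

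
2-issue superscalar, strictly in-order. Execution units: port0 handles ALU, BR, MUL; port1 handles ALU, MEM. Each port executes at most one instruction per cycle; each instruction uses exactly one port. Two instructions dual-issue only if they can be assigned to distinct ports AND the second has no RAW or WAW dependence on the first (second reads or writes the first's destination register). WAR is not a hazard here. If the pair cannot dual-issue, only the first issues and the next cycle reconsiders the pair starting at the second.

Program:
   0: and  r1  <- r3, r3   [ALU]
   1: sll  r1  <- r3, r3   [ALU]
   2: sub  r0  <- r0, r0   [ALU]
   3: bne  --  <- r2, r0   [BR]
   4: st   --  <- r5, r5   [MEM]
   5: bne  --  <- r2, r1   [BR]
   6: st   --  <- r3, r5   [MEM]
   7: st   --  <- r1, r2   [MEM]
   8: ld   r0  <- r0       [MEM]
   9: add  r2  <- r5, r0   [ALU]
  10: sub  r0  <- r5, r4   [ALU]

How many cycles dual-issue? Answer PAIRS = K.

PAIRS = 4

c0: i0 and.ALU  WAW r1
c1: i1&i2 sll.ALU sub.ALU  dual
c2: i3&i4 bne.BR st.MEM  dual
c3: i5&i6 bne.BR st.MEM  dual
c4: i7 st.MEM  no-port MEM/MEM
c5: i8 ld.MEM  RAW r0
c6: i9&i10 add.ALU sub.ALU  dual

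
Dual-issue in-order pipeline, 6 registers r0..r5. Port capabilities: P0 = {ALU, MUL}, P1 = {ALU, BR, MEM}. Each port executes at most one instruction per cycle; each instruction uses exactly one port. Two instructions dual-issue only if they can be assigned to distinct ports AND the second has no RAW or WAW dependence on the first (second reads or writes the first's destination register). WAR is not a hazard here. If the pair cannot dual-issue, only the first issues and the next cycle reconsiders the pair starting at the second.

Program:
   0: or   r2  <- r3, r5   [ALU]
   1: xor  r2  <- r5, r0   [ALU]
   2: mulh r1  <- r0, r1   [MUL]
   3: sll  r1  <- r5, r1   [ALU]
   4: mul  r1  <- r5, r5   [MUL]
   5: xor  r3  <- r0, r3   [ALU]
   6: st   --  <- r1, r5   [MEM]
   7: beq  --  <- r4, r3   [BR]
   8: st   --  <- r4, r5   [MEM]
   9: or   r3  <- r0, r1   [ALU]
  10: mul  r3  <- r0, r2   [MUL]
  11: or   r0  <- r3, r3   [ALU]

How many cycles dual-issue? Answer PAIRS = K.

PAIRS = 3

t=0 i0:or ; WAW r2
t=1 i1,i2:xor mulh ; pair
t=2 i3:sll ; WAW r1
t=3 i4,i5:mul xor ; pair
t=4 i6:st ; no-port MEM/BR
t=5 i7:beq ; no-port BR/MEM
t=6 i8,i9:st or ; pair
t=7 i10:mul ; RAW r3
t=8 i11:or ; tail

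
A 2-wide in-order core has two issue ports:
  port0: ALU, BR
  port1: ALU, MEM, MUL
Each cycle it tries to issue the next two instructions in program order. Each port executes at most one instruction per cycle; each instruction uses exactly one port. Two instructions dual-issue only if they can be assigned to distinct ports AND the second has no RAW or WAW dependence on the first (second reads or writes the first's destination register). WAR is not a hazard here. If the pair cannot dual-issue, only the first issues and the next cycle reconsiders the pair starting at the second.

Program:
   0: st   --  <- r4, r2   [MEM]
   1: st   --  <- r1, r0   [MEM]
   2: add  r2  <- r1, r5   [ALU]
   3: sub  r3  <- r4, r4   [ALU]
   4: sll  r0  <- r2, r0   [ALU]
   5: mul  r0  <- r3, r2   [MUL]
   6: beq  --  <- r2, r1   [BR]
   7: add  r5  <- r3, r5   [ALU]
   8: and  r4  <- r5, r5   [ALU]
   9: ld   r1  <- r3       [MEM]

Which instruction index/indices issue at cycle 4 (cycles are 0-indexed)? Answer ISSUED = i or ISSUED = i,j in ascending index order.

  cy0 -> i0 (st) no-port MEM/MEM
  cy1 -> i1&i2 (st;add) pair
  cy2 -> i3&i4 (sub;sll) pair
  cy3 -> i5&i6 (mul;beq) pair
  cy4 -> i7 (add) RAW r5
  cy5 -> i8&i9 (and;ld) pair

ISSUED = 7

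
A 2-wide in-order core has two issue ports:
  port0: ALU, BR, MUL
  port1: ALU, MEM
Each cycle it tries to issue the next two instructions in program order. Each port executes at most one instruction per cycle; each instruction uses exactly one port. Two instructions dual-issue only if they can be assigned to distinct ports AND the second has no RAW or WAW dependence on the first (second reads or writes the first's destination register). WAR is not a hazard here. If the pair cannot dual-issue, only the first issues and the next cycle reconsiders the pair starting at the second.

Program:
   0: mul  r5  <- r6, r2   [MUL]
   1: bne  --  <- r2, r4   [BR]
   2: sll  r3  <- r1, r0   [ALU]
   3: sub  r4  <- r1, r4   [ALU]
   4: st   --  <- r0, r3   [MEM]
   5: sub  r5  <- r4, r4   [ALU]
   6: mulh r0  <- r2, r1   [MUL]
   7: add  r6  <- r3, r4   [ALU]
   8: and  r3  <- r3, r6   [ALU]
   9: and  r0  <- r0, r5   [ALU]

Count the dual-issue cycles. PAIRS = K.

  cy0 -> i0 (mul) no-port MUL/BR
  cy1 -> i1,i2 (bne/sll) dual
  cy2 -> i3,i4 (sub/st) dual
  cy3 -> i5,i6 (sub/mulh) dual
  cy4 -> i7 (add) RAW r6
  cy5 -> i8,i9 (and/and) dual

PAIRS = 4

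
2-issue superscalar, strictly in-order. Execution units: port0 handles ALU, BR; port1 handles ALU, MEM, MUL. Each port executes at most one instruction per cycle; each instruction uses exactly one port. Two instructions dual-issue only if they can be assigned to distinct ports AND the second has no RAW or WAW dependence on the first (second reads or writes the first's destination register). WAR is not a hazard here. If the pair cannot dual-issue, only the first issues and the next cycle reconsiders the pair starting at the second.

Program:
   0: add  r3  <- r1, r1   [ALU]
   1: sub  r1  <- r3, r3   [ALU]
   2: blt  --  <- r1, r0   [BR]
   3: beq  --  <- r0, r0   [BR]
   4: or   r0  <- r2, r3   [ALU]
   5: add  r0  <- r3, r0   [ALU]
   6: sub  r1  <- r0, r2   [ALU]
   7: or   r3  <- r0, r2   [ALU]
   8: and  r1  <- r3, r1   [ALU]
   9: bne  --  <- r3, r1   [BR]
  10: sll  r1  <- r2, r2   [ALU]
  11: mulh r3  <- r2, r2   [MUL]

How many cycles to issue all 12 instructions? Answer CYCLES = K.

  cy0 -> i0 (add.ALU) RAW r3
  cy1 -> i1 (sub.ALU) RAW r1
  cy2 -> i2 (blt.BR) no-port BR/BR
  cy3 -> i3/i4 (beq.BR or.ALU) 2-wide
  cy4 -> i5 (add.ALU) RAW r0
  cy5 -> i6/i7 (sub.ALU or.ALU) 2-wide
  cy6 -> i8 (and.ALU) RAW r1
  cy7 -> i9/i10 (bne.BR sll.ALU) 2-wide
  cy8 -> i11 (mulh.MUL) tail

CYCLES = 9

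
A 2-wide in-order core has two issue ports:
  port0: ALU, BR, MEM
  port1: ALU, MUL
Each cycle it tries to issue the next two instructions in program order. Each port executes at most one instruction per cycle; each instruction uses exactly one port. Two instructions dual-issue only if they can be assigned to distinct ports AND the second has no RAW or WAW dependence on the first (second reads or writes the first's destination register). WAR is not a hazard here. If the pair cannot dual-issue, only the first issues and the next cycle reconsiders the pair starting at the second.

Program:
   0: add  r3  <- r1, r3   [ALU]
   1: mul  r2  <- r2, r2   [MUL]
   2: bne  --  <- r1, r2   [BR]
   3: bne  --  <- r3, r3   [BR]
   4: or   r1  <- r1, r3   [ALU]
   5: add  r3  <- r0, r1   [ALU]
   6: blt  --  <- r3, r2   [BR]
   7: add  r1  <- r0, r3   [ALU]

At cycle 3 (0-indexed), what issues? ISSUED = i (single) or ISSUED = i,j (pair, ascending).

[0] i0/i1  add.ALU;mul.MUL  -- pair
[1] i2  bne.BR  -- no-port BR/BR
[2] i3/i4  bne.BR;or.ALU  -- pair
[3] i5  add.ALU  -- RAW r3
[4] i6/i7  blt.BR;add.ALU  -- pair

ISSUED = 5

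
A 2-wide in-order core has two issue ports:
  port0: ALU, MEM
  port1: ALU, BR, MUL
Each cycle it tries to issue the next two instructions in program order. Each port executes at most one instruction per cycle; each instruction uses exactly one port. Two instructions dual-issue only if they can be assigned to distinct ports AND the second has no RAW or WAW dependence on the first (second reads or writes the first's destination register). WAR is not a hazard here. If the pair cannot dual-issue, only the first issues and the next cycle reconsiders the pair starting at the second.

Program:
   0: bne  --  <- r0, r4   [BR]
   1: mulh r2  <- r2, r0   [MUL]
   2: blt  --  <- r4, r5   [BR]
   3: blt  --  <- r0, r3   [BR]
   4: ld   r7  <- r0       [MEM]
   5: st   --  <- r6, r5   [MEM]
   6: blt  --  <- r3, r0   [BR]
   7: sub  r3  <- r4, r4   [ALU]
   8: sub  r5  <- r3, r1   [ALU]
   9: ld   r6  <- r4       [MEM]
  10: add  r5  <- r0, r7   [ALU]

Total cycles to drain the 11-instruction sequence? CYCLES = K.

CYCLES = 8

0. bne.BR @i0  | no-port BR/MUL
1. mulh.MUL @i1  | no-port MUL/BR
2. blt.BR @i2  | no-port BR/BR
3. blt.BR ld.MEM @i3,i4  | pair
4. st.MEM blt.BR @i5,i6  | pair
5. sub.ALU @i7  | RAW r3
6. sub.ALU ld.MEM @i8,i9  | pair
7. add.ALU @i10  | tail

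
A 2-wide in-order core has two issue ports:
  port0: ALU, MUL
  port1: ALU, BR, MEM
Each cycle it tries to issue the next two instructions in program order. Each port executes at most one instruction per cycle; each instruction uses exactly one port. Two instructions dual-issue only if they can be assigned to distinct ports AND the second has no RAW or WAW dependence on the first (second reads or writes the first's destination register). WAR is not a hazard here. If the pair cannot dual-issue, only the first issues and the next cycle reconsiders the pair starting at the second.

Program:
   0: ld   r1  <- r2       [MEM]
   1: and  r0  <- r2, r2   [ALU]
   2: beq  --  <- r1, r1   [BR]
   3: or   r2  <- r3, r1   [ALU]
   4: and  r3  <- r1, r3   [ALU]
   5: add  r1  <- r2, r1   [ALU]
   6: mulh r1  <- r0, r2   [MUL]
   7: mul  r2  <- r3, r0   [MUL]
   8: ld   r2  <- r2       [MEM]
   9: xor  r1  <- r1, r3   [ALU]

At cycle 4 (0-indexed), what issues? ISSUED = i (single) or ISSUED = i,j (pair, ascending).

c0: i0&i1 ld.MEM/and.ALU  dual
c1: i2&i3 beq.BR/or.ALU  dual
c2: i4&i5 and.ALU/add.ALU  dual
c3: i6 mulh.MUL  no-port MUL/MUL
c4: i7 mul.MUL  RAW+WAW r2
c5: i8&i9 ld.MEM/xor.ALU  dual

ISSUED = 7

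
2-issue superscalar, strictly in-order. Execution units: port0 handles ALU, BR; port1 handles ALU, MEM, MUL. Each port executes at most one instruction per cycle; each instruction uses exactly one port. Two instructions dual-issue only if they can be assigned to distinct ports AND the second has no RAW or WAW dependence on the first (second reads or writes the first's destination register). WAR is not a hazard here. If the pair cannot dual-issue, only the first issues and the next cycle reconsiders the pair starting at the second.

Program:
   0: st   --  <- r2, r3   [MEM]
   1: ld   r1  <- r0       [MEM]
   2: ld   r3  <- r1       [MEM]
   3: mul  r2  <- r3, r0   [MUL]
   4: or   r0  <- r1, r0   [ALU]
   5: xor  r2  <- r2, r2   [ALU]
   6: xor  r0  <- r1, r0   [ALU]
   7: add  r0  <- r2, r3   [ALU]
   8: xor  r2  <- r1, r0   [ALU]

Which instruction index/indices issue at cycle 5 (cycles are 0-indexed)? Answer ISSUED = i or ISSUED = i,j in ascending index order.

c0: i0 st.MEM  no-port MEM/MEM
c1: i1 ld.MEM  no-port MEM/MEM
c2: i2 ld.MEM  no-port MEM/MUL
c3: i3/i4 mul.MUL/or.ALU  2-wide
c4: i5/i6 xor.ALU/xor.ALU  2-wide
c5: i7 add.ALU  RAW r0
c6: i8 xor.ALU  tail

ISSUED = 7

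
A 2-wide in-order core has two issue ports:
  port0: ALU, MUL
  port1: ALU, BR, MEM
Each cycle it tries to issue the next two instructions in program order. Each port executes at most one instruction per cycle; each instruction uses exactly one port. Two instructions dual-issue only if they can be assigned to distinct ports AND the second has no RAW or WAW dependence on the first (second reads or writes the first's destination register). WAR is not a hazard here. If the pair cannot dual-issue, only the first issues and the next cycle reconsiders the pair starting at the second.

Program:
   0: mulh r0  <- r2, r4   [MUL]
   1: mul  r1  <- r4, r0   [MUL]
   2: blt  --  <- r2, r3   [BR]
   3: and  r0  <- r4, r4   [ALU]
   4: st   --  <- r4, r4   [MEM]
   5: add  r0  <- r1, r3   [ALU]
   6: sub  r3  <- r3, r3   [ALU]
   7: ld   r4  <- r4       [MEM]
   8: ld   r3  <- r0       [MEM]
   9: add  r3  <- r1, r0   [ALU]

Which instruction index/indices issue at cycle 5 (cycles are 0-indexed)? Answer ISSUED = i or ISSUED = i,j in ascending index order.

[0] i0  mulh.MUL  -- no-port MUL/MUL
[1] i1,i2  mul.MUL blt.BR  -- dual
[2] i3,i4  and.ALU st.MEM  -- dual
[3] i5,i6  add.ALU sub.ALU  -- dual
[4] i7  ld.MEM  -- no-port MEM/MEM
[5] i8  ld.MEM  -- WAW r3
[6] i9  add.ALU  -- tail

ISSUED = 8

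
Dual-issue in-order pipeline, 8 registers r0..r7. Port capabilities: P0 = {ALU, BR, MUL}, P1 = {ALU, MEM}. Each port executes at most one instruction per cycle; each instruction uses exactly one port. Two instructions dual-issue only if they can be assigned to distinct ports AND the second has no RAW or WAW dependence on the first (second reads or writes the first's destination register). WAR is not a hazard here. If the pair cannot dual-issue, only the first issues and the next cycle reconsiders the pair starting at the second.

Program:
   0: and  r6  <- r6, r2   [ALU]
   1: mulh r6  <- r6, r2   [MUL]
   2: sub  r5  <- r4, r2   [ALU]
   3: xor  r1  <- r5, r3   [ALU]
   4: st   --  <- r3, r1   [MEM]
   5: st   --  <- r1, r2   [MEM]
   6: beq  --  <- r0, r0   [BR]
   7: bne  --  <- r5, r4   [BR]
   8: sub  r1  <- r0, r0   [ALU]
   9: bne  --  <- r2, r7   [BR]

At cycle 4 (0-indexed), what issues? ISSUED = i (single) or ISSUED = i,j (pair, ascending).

  cy0 -> i0 (and.ALU) RAW+WAW r6
  cy1 -> i1,i2 (mulh.MUL+sub.ALU) pair
  cy2 -> i3 (xor.ALU) RAW r1
  cy3 -> i4 (st.MEM) no-port MEM/MEM
  cy4 -> i5,i6 (st.MEM+beq.BR) pair
  cy5 -> i7,i8 (bne.BR+sub.ALU) pair
  cy6 -> i9 (bne.BR) tail

ISSUED = 5,6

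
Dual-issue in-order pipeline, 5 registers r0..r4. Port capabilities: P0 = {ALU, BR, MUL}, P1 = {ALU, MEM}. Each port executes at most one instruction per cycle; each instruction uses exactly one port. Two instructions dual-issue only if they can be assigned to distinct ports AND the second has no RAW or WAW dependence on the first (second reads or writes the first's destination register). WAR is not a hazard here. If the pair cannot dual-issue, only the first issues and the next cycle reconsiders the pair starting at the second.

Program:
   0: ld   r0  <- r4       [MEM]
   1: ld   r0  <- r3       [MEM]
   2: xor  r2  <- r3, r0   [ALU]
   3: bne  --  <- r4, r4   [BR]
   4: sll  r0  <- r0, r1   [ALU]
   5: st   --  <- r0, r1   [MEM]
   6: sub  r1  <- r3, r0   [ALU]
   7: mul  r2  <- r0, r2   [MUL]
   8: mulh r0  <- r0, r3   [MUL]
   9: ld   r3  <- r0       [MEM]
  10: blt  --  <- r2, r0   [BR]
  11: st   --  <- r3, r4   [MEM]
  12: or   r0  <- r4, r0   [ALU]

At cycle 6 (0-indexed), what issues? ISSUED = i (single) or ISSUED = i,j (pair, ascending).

0. ld @i0  | no-port MEM/MEM
1. ld @i1  | RAW r0
2. xor bne @i2+i3  | pair
3. sll @i4  | RAW r0
4. st sub @i5+i6  | pair
5. mul @i7  | no-port MUL/MUL
6. mulh @i8  | RAW r0
7. ld blt @i9+i10  | pair
8. st or @i11+i12  | pair

ISSUED = 8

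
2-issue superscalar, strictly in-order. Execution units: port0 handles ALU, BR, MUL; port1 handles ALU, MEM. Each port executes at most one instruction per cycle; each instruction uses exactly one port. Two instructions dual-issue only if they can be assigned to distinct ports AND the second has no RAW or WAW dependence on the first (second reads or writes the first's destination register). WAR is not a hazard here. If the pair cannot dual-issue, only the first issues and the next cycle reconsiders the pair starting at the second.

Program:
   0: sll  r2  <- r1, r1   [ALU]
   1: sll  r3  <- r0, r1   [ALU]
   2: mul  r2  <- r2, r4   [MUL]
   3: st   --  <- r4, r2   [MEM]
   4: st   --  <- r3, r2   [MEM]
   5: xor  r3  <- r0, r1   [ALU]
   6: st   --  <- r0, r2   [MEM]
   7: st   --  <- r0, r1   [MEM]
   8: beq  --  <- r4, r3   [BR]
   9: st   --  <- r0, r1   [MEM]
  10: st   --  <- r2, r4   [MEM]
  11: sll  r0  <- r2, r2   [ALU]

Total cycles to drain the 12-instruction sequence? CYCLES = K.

CYCLES = 8

#0 head=0: sll.ALU/sll.ALU i0,i1 2-wide
#1 head=2: mul.MUL i2 RAW r2
#2 head=3: st.MEM i3 no-port MEM/MEM
#3 head=4: st.MEM/xor.ALU i4,i5 2-wide
#4 head=6: st.MEM i6 no-port MEM/MEM
#5 head=7: st.MEM/beq.BR i7,i8 2-wide
#6 head=9: st.MEM i9 no-port MEM/MEM
#7 head=10: st.MEM/sll.ALU i10,i11 2-wide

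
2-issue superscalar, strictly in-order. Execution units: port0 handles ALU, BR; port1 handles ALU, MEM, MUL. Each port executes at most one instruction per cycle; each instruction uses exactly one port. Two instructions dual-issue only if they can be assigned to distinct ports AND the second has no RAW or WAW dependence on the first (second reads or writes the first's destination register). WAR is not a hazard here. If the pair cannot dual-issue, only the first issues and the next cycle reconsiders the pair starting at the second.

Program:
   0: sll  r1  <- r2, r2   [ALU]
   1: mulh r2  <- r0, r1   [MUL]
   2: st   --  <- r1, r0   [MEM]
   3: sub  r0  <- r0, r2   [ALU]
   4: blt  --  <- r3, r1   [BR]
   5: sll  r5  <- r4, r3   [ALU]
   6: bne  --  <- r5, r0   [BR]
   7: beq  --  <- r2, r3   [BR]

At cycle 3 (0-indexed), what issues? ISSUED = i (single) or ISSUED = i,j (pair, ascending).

#0 head=0: sll i0 RAW r1
#1 head=1: mulh i1 no-port MUL/MEM
#2 head=2: st/sub i2&i3 pair
#3 head=4: blt/sll i4&i5 pair
#4 head=6: bne i6 no-port BR/BR
#5 head=7: beq i7 tail

ISSUED = 4,5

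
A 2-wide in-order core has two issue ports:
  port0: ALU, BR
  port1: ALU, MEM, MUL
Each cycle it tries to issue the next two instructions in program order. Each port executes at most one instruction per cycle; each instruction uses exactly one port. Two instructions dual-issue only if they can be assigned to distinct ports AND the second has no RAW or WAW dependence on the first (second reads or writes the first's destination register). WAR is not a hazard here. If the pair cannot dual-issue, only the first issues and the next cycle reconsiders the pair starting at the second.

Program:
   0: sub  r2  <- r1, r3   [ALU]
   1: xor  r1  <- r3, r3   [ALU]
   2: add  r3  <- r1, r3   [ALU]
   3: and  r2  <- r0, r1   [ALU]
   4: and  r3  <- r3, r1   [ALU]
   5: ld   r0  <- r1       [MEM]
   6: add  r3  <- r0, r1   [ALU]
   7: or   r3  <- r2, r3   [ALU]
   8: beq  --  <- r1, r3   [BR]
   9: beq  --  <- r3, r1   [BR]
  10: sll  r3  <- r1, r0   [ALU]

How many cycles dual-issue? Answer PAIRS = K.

#0 head=0: sub xor i0/i1 2-wide
#1 head=2: add and i2/i3 2-wide
#2 head=4: and ld i4/i5 2-wide
#3 head=6: add i6 RAW+WAW r3
#4 head=7: or i7 RAW r3
#5 head=8: beq i8 no-port BR/BR
#6 head=9: beq sll i9/i10 2-wide

PAIRS = 4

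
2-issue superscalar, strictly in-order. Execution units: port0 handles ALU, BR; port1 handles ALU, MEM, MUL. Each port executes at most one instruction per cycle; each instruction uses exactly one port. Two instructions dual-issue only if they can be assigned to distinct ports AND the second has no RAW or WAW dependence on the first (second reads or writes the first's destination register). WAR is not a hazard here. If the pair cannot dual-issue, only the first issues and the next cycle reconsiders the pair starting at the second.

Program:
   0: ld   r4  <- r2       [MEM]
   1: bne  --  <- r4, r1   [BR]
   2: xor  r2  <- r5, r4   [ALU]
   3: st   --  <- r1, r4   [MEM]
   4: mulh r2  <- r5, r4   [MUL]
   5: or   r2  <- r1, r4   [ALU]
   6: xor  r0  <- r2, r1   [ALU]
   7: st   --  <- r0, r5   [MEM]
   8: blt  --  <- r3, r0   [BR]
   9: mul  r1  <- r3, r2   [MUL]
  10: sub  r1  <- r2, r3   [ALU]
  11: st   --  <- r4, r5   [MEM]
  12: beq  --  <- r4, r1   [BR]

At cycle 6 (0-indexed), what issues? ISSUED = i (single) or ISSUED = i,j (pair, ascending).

  cy0 -> i0 (ld.MEM) RAW r4
  cy1 -> i1&i2 (bne.BR+xor.ALU) pair
  cy2 -> i3 (st.MEM) no-port MEM/MUL
  cy3 -> i4 (mulh.MUL) WAW r2
  cy4 -> i5 (or.ALU) RAW r2
  cy5 -> i6 (xor.ALU) RAW r0
  cy6 -> i7&i8 (st.MEM+blt.BR) pair
  cy7 -> i9 (mul.MUL) WAW r1
  cy8 -> i10&i11 (sub.ALU+st.MEM) pair
  cy9 -> i12 (beq.BR) tail

ISSUED = 7,8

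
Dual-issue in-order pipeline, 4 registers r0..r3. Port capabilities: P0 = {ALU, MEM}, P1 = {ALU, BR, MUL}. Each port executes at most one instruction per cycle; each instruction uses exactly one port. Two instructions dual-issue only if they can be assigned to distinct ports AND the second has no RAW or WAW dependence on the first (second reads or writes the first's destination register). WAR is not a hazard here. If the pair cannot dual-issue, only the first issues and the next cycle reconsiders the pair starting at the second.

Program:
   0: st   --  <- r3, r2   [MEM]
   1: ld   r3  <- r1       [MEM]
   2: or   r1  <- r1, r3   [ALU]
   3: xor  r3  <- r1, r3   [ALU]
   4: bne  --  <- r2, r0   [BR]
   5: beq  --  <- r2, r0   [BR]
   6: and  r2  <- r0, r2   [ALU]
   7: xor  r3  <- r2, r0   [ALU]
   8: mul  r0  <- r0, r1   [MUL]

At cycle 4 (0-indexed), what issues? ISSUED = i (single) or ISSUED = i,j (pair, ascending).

ISSUED = 5,6

[0] i0  st.MEM  -- no-port MEM/MEM
[1] i1  ld.MEM  -- RAW r3
[2] i2  or.ALU  -- RAW r1
[3] i3/i4  xor.ALU bne.BR  -- pair
[4] i5/i6  beq.BR and.ALU  -- pair
[5] i7/i8  xor.ALU mul.MUL  -- pair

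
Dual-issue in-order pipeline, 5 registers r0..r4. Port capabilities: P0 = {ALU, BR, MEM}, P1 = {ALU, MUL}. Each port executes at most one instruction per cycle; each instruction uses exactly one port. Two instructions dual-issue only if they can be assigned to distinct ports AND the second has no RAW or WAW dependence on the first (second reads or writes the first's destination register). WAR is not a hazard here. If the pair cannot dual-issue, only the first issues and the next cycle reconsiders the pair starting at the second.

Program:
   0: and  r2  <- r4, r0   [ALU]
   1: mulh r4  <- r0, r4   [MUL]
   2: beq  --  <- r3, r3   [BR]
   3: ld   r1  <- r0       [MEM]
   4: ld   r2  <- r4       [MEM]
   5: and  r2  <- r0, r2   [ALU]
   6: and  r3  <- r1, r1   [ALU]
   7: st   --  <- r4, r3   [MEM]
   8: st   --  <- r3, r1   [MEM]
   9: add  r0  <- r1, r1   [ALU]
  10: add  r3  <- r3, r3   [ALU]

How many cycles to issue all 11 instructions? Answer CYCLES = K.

CYCLES = 8

t=0 i0,i1:and;mulh ; dual
t=1 i2:beq ; no-port BR/MEM
t=2 i3:ld ; no-port MEM/MEM
t=3 i4:ld ; RAW+WAW r2
t=4 i5,i6:and;and ; dual
t=5 i7:st ; no-port MEM/MEM
t=6 i8,i9:st;add ; dual
t=7 i10:add ; tail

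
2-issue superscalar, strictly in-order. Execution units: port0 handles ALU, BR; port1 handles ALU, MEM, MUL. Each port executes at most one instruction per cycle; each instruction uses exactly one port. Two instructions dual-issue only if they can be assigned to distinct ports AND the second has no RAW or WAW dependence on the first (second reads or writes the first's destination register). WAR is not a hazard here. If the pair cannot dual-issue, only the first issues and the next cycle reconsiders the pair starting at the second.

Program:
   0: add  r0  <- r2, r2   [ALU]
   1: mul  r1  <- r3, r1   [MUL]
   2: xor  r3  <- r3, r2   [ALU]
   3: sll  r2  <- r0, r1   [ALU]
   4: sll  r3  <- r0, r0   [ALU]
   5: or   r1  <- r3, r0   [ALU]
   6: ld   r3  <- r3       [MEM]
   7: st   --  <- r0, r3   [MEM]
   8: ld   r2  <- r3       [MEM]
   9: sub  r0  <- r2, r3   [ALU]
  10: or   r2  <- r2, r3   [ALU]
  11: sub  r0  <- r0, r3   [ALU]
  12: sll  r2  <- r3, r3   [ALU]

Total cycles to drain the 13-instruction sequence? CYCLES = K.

c0: i0+i1 add;mul  pair
c1: i2+i3 xor;sll  pair
c2: i4 sll  RAW r3
c3: i5+i6 or;ld  pair
c4: i7 st  no-port MEM/MEM
c5: i8 ld  RAW r2
c6: i9+i10 sub;or  pair
c7: i11+i12 sub;sll  pair

CYCLES = 8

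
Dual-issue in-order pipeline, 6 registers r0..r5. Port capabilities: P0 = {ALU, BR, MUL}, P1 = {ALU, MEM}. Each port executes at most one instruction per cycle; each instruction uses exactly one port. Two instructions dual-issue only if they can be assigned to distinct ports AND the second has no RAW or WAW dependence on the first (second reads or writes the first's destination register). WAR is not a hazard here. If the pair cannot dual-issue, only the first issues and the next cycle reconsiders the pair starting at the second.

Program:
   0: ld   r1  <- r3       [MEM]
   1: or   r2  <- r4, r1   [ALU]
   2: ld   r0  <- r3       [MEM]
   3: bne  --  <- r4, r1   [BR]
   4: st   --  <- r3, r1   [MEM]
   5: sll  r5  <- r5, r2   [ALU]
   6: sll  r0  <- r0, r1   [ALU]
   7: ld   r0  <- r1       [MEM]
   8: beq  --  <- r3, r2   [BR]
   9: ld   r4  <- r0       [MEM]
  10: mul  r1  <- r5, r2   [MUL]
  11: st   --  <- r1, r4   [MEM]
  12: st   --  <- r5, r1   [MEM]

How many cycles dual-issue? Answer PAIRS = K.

t=0 i0:ld ; RAW r1
t=1 i1+i2:or/ld ; dual
t=2 i3+i4:bne/st ; dual
t=3 i5+i6:sll/sll ; dual
t=4 i7+i8:ld/beq ; dual
t=5 i9+i10:ld/mul ; dual
t=6 i11:st ; no-port MEM/MEM
t=7 i12:st ; tail

PAIRS = 5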